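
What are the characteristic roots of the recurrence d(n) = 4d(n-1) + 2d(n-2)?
Substitute d(n) = rⁿ and divide through by rⁿ⁻²: r² - 4r - 2 = 0
Discriminant: 4² + 4·2 = 24, not a perfect square, so by the quadratic formula r = (4 ± √24)/2.
General solution: d(n) = A·r₁ⁿ + B·r₂ⁿ where r₁,r₂ = (4 ± √24)/2

Characteristic: r² - 4r - 2 = 0, Roots: r = (4 ± √24)/2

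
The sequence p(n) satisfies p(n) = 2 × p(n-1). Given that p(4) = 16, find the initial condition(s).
In general p(n) = 2ⁿ · p(0). At n = 4: p(0) = p(4) / 2^4 = 16 / 16 = 1.

p(0) = 1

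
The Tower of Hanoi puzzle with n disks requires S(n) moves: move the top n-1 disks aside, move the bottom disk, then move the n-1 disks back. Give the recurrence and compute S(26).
Moving n disks = move the top n-1 disks aside (S(n-1) moves) + move the largest disk (1 move) + move the n-1 disks back on top (S(n-1) moves), so S(n) = 2S(n-1) + 1, with S(1) = 1 (a single disk takes one move).
First terms: 1, 3, 7, 15, 31, 63, … — each is one less than a power of 2. Indeed S(n) + 1 = 2(S(n-1) + 1) with S(1) + 1 = 2, so S(n) + 1 = 2ⁿ and S(n) = 2ⁿ - 1.
Hence S(26) = 2^26 - 1 = 67108864 - 1 = 67108863.

S(n) = 2S(n-1) + 1, S(1) = 1; S(26) = 67108863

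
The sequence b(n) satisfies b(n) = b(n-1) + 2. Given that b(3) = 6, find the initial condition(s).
b(3) = b(0) + 3·2, so b(0) = 6 - 6 = 0.

b(0) = 0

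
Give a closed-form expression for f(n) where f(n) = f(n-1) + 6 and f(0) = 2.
Recurrence: f(n) = f(n-1) + 6, initial: f(0) = 2.
Each step adds 6, so f(n) = f(0) + 6n = 6n + 2.

f(n) = 6n + 2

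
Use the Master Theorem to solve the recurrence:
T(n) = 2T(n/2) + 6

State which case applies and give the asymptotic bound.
Master Theorem template: T(n) = a·T(n/b) + f(n).
Here: a=2, b=2, f(n)=6
Compute log_b(a) = log_2(2) = 1.
f(n) = 6 = O(n^(1-ε)) with ε = 1. Case 1: T(n) = Θ(n^log_b(a)) = Θ(n).

Case 1: T(n) = Θ(n)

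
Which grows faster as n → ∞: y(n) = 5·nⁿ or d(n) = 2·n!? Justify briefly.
Comparing growth rates:
Growth-rate hierarchy: log n ≺ any polynomial ≺ any exponential cⁿ (c>1) ≺ n! ≺ nⁿ.
super-exponential nⁿ dominates factorial asymptotically.

y(n) grows faster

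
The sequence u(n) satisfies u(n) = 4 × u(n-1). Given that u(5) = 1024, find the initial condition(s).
In general u(n) = 4ⁿ · u(0). At n = 5: u(0) = u(5) / 4^5 = 1024 / 1024 = 1.

u(0) = 1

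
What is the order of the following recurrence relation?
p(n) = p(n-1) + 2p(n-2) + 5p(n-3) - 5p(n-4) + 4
The order is the largest lag k for which p(n-k) appears. Here the deepest term is p(n-4) (the 4 term is non-homogeneous and does not affect the order), so the order is 4.

Order 4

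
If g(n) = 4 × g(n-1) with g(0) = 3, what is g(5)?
Computing step by step:
g(0) = 3
g(1) = 4 × 3 = 12
g(2) = 4 × 12 = 48
g(3) = 4 × 48 = 192
g(4) = 4 × 192 = 768
g(5) = 4 × 768 = 3072

3072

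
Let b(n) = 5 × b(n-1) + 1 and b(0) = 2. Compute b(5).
Computing step by step:
b(0) = 2
b(1) = 5 × 2 + 1 = 11
b(2) = 5 × 11 + 1 = 56
b(3) = 5 × 56 + 1 = 281
b(4) = 5 × 281 + 1 = 1406
b(5) = 5 × 1406 + 1 = 7031

7031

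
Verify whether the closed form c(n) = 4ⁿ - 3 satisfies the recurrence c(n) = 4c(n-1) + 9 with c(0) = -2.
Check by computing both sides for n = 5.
From the recurrence with c(0) = -2:
  c(0) = -2, c(1) = 1, c(2) = 13, c(3) = 61, c(4) = 253, c(5) = 1021
  so the recurrence gives c(5) = 1021.
From the proposed closed form c(n) = 4ⁿ - 3:
  c(5) = 1021.
Both sides give 1021 at n = 5, and the initial condition(s) match, so the closed form is consistent.

Yes, the closed form is correct.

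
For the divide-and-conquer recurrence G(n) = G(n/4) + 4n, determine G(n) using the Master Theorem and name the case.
Master Theorem template: G(n) = a·G(n/b) + f(n).
Here: a=1, b=4, f(n)=4n
Compute log_b(a) = log_4(1) = 0.
f(n) = 4n = Ω(n^(0+ε)) with ε = 1, and the regularity condition holds (a·f(n/b) = (a/b^1)·f(n) with a/b^1 = 4^-1 < 1). Case 3: G(n) = Θ(f(n)) = Θ(n).

Case 3: G(n) = Θ(n)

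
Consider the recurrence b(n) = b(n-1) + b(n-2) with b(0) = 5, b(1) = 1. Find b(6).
Computing the sequence terms:
5, 1, 6, 7, 13, 20, 33

33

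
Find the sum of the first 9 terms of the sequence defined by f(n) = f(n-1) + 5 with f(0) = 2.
Computing the sequence terms: 2, 7, 12, 17, 22, 27, 32, 37, 42
Adding these values together:

198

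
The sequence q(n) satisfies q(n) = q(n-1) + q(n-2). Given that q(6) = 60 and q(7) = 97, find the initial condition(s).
Work backwards using q(k) = q(k+2) - q(k+1):
q(5) = q(7) - q(6) = 97 - 60 = 37
q(4) = q(6) - q(5) = 60 - 37 = 23
q(3) = q(5) - q(4) = 37 - 23 = 14
q(2) = q(4) - q(3) = 23 - 14 = 9
q(1) = q(3) - q(2) = 14 - 9 = 5
q(0) = q(2) - q(1) = 9 - 5 = 4

q(0) = 4, q(1) = 5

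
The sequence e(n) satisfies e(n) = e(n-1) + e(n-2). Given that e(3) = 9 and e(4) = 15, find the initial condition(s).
Work backwards using e(k) = e(k+2) - e(k+1):
e(2) = e(4) - e(3) = 15 - 9 = 6
e(1) = e(3) - e(2) = 9 - 6 = 3
e(0) = e(2) - e(1) = 6 - 3 = 3

e(0) = 3, e(1) = 3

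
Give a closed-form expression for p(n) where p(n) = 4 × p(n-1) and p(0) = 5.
Recurrence: p(n) = 4 × p(n-1), initial: p(0) = 5.
Each term is 4 times the previous, so this is geometric with ratio 4. After n steps: p(n) = p(0)·4ⁿ = 5·4ⁿ.

p(n) = 5·4ⁿ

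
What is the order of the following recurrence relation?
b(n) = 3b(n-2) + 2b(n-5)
The order is the largest lag k for which b(n-k) appears. Here the deepest term is b(n-5), so the order is 5.

Order 5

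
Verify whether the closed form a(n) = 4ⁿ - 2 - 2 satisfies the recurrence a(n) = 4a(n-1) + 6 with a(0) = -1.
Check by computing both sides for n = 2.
From the recurrence with a(0) = -1:
  a(0) = -1, a(1) = 2, a(2) = 14
  so the recurrence gives a(2) = 14.
From the proposed closed form a(n) = 4ⁿ - 2 - 2:
  a(2) = 12.
The recurrence gives 14 but the closed form gives 12, so the closed form does not satisfy the recurrence.

No, the closed form is incorrect.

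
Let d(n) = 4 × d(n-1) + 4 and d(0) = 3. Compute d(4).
Computing step by step:
d(0) = 3
d(1) = 4 × 3 + 4 = 16
d(2) = 4 × 16 + 4 = 68
d(3) = 4 × 68 + 4 = 276
d(4) = 4 × 276 + 4 = 1108

1108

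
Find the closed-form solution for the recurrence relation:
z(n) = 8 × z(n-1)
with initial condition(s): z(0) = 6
Recurrence: z(n) = 8 × z(n-1), initial: z(0) = 6.
Each term is 8 times the previous, so this is geometric with ratio 8. After n steps: z(n) = z(0)·8ⁿ = 6·8ⁿ.

z(n) = 6·8ⁿ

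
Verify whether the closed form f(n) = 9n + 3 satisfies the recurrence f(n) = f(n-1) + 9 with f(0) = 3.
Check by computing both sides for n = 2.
From the recurrence with f(0) = 3:
  f(0) = 3, f(1) = 12, f(2) = 21
  so the recurrence gives f(2) = 21.
From the proposed closed form f(n) = 9n + 3:
  f(2) = 21.
Both sides give 21 at n = 2, and the initial condition(s) match, so the closed form is consistent.

Yes, the closed form is correct.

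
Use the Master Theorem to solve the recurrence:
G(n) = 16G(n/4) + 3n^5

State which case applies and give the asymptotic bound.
Master Theorem template: G(n) = a·G(n/b) + f(n).
Here: a=16, b=4, f(n)=3n^5
Compute log_b(a) = log_4(16) = 2.
f(n) = 3n^5 = Ω(n^(2+ε)) with ε = 3, and the regularity condition holds (a·f(n/b) = (a/b^5)·f(n) with a/b^5 = 4^-3 < 1). Case 3: G(n) = Θ(f(n)) = Θ(n^5).

Case 3: G(n) = Θ(n^5)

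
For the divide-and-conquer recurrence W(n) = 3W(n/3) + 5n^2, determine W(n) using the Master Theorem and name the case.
Master Theorem template: W(n) = a·W(n/b) + f(n).
Here: a=3, b=3, f(n)=5n^2
Compute log_b(a) = log_3(3) = 1.
f(n) = 5n^2 = Ω(n^(1+ε)) with ε = 1, and the regularity condition holds (a·f(n/b) = (a/b^2)·f(n) with a/b^2 = 3^-1 < 1). Case 3: W(n) = Θ(f(n)) = Θ(n^2).

Case 3: W(n) = Θ(n^2)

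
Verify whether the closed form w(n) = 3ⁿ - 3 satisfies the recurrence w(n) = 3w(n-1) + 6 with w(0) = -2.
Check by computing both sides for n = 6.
From the recurrence with w(0) = -2:
  w(0) = -2, w(1) = 0, w(2) = 6, w(3) = 24, w(4) = 78, w(5) = 240, w(6) = 726
  so the recurrence gives w(6) = 726.
From the proposed closed form w(n) = 3ⁿ - 3:
  w(6) = 726.
Both sides give 726 at n = 6, and the initial condition(s) match, so the closed form is consistent.

Yes, the closed form is correct.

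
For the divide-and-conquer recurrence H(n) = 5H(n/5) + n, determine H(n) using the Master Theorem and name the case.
Master Theorem template: H(n) = a·H(n/b) + f(n).
Here: a=5, b=5, f(n)=n
Compute log_b(a) = log_5(5) = 1.
f(n) = n = Θ(n). Case 2: H(n) = Θ(n log n).

Case 2: H(n) = Θ(n log n)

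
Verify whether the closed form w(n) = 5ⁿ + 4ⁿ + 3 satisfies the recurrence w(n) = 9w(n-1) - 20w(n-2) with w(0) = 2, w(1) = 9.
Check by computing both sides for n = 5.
From the recurrence with w(0) = 2, w(1) = 9:
  w(0) = 2, w(1) = 9, w(2) = 41, w(3) = 189, w(4) = 881, w(5) = 4149
  so the recurrence gives w(5) = 4149.
From the proposed closed form w(n) = 5ⁿ + 4ⁿ + 3:
  w(5) = 4152.
The recurrence gives 4149 but the closed form gives 4152, so the closed form does not satisfy the recurrence.

No, the closed form is incorrect.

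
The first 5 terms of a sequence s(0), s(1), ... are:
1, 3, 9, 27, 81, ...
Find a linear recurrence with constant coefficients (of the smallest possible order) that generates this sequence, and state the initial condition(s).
Look for the lowest-order linear relation among consecutive terms.
Observation: each term is 3× the previous.
Check at n=2: 3·3 = 9. ✓

s(n) = 3 × s(n-1), s(0) = 1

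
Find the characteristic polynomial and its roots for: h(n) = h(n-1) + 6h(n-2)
Substitute h(n) = rⁿ and divide through by rⁿ⁻²: r² - r - 6 = 0
Factor: (r - 3)(r + 2) = 0, so r = 3, -2.
General solution: h(n) = A·3ⁿ + B·(-2)ⁿ

Characteristic: r² - r - 6 = 0, Roots: r = 3, -2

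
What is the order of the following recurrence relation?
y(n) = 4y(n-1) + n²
The order is the largest lag k for which y(n-k) appears. Here the deepest term is y(n-1) (the n² term is non-homogeneous and does not affect the order), so the order is 1.

Order 1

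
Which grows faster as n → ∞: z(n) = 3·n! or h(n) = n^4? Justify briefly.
Comparing growth rates:
Growth-rate hierarchy: log n ≺ any polynomial ≺ any exponential cⁿ (c>1) ≺ n! ≺ nⁿ.
factorial dominates polynomial degree 4 asymptotically.

z(n) grows faster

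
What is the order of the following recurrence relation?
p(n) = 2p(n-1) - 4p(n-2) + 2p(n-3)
The order is the largest lag k for which p(n-k) appears. Here the deepest term is p(n-3), so the order is 3.

Order 3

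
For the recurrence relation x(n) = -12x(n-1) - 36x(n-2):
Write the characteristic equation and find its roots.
Substitute x(n) = rⁿ and divide through by rⁿ⁻²: r² + 12r + 36 = 0
Factor: (r + 6)² = 0, so r = -6 (double root).
General solution: x(n) = (A + Bn)·(-6)ⁿ

Characteristic: r² + 12r + 36 = 0, Roots: r = -6 (double root)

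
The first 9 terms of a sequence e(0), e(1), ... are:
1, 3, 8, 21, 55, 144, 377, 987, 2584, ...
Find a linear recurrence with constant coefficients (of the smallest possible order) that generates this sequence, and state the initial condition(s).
Look for the lowest-order linear relation among consecutive terms.
Observation: e(n) - 3·e(n-1) - (-1)·e(n-2) = 0 holds for the shown terms, and no order-1 relation e(n) = α·e(n-1) + β fits.
Check at n=3: 3·8 + (-1)·3 = 21. ✓

e(n) = 3e(n-1) - e(n-2), e(0) = 1, e(1) = 3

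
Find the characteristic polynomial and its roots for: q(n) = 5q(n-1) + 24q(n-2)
Substitute q(n) = rⁿ and divide through by rⁿ⁻²: r² - 5r - 24 = 0
Factor: (r + 3)(r - 8) = 0, so r = -3, 8.
General solution: q(n) = A·(-3)ⁿ + B·8ⁿ

Characteristic: r² - 5r - 24 = 0, Roots: r = -3, 8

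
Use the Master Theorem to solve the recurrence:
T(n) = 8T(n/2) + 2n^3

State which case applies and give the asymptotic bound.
Master Theorem template: T(n) = a·T(n/b) + f(n).
Here: a=8, b=2, f(n)=2n^3
Compute log_b(a) = log_2(8) = 3.
f(n) = 2n^3 = Θ(n^3). Case 2: T(n) = Θ(n^3 log n).

Case 2: T(n) = Θ(n^3 log n)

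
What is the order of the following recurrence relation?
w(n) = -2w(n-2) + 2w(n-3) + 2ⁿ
The order is the largest lag k for which w(n-k) appears. Here the deepest term is w(n-3) (the 2ⁿ term is non-homogeneous and does not affect the order), so the order is 3.

Order 3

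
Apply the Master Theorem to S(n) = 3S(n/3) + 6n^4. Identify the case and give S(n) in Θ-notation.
Master Theorem template: S(n) = a·S(n/b) + f(n).
Here: a=3, b=3, f(n)=6n^4
Compute log_b(a) = log_3(3) = 1.
f(n) = 6n^4 = Ω(n^(1+ε)) with ε = 3, and the regularity condition holds (a·f(n/b) = (a/b^4)·f(n) with a/b^4 = 3^-3 < 1). Case 3: S(n) = Θ(f(n)) = Θ(n^4).

Case 3: S(n) = Θ(n^4)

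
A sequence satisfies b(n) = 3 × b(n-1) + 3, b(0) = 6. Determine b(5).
Computing step by step:
b(0) = 6
b(1) = 3 × 6 + 3 = 21
b(2) = 3 × 21 + 3 = 66
b(3) = 3 × 66 + 3 = 201
b(4) = 3 × 201 + 3 = 606
b(5) = 3 × 606 + 3 = 1821

1821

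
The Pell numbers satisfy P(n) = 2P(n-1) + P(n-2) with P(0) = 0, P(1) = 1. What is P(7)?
Computing the sequence terms:
0, 1, 2, 5, 12, 29, 70, 169

169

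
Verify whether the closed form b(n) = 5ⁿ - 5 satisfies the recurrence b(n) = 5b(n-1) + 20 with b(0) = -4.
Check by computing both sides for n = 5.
From the recurrence with b(0) = -4:
  b(0) = -4, b(1) = 0, b(2) = 20, b(3) = 120, b(4) = 620, b(5) = 3120
  so the recurrence gives b(5) = 3120.
From the proposed closed form b(n) = 5ⁿ - 5:
  b(5) = 3120.
Both sides give 3120 at n = 5, and the initial condition(s) match, so the closed form is consistent.

Yes, the closed form is correct.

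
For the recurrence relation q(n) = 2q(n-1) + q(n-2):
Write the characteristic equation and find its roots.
Substitute q(n) = rⁿ and divide through by rⁿ⁻²: r² - 2r - 1 = 0
Discriminant: 2² + 4·1 = 8, not a perfect square, so by the quadratic formula r = (2 ± √8)/2.
General solution: q(n) = A·r₁ⁿ + B·r₂ⁿ where r₁,r₂ = (2 ± √8)/2

Characteristic: r² - 2r - 1 = 0, Roots: r = (2 ± √8)/2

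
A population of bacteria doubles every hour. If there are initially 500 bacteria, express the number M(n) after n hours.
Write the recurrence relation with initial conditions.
Each hour multiplies the count by 2, so the count after n hours depends only on the count after n-1 hours: M(n) = 2 × M(n-1). The starting count gives M(0) = 500.
Unrolling n times gives the closed form M(n) = 500 × 2ⁿ.

M(n) = 2 × M(n-1), M(0) = 500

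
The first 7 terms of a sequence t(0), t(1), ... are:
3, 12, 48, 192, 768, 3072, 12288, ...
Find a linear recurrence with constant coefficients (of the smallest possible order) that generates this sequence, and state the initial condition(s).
Look for the lowest-order linear relation among consecutive terms.
Observation: each term is 4× the previous.
Check at n=2: 4·12 = 48. ✓

t(n) = 4 × t(n-1), t(0) = 3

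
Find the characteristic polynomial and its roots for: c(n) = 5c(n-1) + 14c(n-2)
Substitute c(n) = rⁿ and divide through by rⁿ⁻²: r² - 5r - 14 = 0
Factor: (r + 2)(r - 7) = 0, so r = -2, 7.
General solution: c(n) = A·(-2)ⁿ + B·7ⁿ

Characteristic: r² - 5r - 14 = 0, Roots: r = -2, 7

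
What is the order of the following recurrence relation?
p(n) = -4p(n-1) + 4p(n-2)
The order is the largest lag k for which p(n-k) appears. Here the deepest term is p(n-2), so the order is 2.

Order 2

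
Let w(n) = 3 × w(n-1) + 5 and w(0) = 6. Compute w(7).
Computing step by step:
w(0) = 6
w(1) = 3 × 6 + 5 = 23
w(2) = 3 × 23 + 5 = 74
w(3) = 3 × 74 + 5 = 227
w(4) = 3 × 227 + 5 = 686
w(5) = 3 × 686 + 5 = 2063
w(6) = 3 × 2063 + 5 = 6194
w(7) = 3 × 6194 + 5 = 18587

18587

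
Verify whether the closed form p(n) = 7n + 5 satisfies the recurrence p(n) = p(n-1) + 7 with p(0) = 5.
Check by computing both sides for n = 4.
From the recurrence with p(0) = 5:
  p(0) = 5, p(1) = 12, p(2) = 19, p(3) = 26, p(4) = 33
  so the recurrence gives p(4) = 33.
From the proposed closed form p(n) = 7n + 5:
  p(4) = 33.
Both sides give 33 at n = 4, and the initial condition(s) match, so the closed form is consistent.

Yes, the closed form is correct.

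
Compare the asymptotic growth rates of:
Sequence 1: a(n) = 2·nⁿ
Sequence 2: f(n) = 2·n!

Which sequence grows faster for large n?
Comparing growth rates:
Growth-rate hierarchy: log n ≺ any polynomial ≺ any exponential cⁿ (c>1) ≺ n! ≺ nⁿ.
super-exponential nⁿ dominates factorial asymptotically.

a(n) grows faster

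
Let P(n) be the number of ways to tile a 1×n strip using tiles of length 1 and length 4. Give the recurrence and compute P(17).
Condition on the last tile: it has length 1 (leaving a 1×(n-1) strip) or length 4 (leaving a 1×(n-4) strip), so P(n) = P(n-1) + P(n-4) (order-4 linear recurrence).
For 0 ≤ i < 4 only unit tiles fit, so P(i) = 1.
Iterating the recurrence: P(4) = 2, P(5) = 3, P(6) = 4, P(7) = 5, P(8) = 7, P(9) = 10, P(10) = 14, P(11) = 19, P(12) = 26, P(13) = 36, P(14) = 50, P(15) = 69, P(16) = 95, P(17) = 131.

P(n) = P(n-1) + P(n-4), with P(i) = 1 for 0 ≤ i < 4; P(17) = 131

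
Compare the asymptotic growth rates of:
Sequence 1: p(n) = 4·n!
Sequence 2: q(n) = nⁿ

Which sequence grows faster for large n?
Comparing growth rates:
Growth-rate hierarchy: log n ≺ any polynomial ≺ any exponential cⁿ (c>1) ≺ n! ≺ nⁿ.
super-exponential nⁿ dominates factorial asymptotically.

q(n) grows faster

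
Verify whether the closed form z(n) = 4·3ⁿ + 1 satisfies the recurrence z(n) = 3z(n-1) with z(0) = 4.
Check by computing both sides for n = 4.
From the recurrence with z(0) = 4:
  z(0) = 4, z(1) = 12, z(2) = 36, z(3) = 108, z(4) = 324
  so the recurrence gives z(4) = 324.
From the proposed closed form z(n) = 4·3ⁿ + 1:
  z(4) = 325.
The recurrence gives 324 but the closed form gives 325, so the closed form does not satisfy the recurrence.

No, the closed form is incorrect.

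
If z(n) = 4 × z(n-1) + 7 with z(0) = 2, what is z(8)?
Computing step by step:
z(0) = 2
z(1) = 4 × 2 + 7 = 15
z(2) = 4 × 15 + 7 = 67
z(3) = 4 × 67 + 7 = 275
z(4) = 4 × 275 + 7 = 1107
z(5) = 4 × 1107 + 7 = 4435
z(6) = 4 × 4435 + 7 = 17747
z(7) = 4 × 17747 + 7 = 70995
z(8) = 4 × 70995 + 7 = 283987

283987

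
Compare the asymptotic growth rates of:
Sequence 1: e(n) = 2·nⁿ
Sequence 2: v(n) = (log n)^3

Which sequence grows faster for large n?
Comparing growth rates:
Growth-rate hierarchy: log n ≺ any polynomial ≺ any exponential cⁿ (c>1) ≺ n! ≺ nⁿ.
super-exponential nⁿ dominates polylogarithmic (log n)^3 asymptotically.

e(n) grows faster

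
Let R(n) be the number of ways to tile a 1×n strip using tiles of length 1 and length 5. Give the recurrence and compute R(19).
Condition on the last tile: it has length 1 (leaving a 1×(n-1) strip) or length 5 (leaving a 1×(n-5) strip), so R(n) = R(n-1) + R(n-5) (order-5 linear recurrence).
For 0 ≤ i < 5 only unit tiles fit, so R(i) = 1.
Iterating the recurrence: R(5) = 2, R(6) = 3, R(7) = 4, R(8) = 5, R(9) = 6, R(10) = 8, R(11) = 11, R(12) = 15, R(13) = 20, R(14) = 26, R(15) = 34, R(16) = 45, R(17) = 60, R(18) = 80, R(19) = 106.

R(n) = R(n-1) + R(n-5), with R(i) = 1 for 0 ≤ i < 5; R(19) = 106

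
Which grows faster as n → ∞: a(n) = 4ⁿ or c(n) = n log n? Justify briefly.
Comparing growth rates:
Growth-rate hierarchy: log n ≺ any polynomial ≺ any exponential cⁿ (c>1) ≺ n! ≺ nⁿ.
exponential base 4 dominates polynomial degree 1 (with log factor) asymptotically.

a(n) grows faster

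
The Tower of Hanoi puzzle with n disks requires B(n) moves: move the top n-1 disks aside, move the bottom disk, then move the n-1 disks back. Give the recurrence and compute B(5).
Moving n disks = move the top n-1 disks aside (B(n-1) moves) + move the largest disk (1 move) + move the n-1 disks back on top (B(n-1) moves), so B(n) = 2B(n-1) + 1, with B(1) = 1 (a single disk takes one move).
First terms: 1, 3, 7, 15, 31, … — each is one less than a power of 2. Indeed B(n) + 1 = 2(B(n-1) + 1) with B(1) + 1 = 2, so B(n) + 1 = 2ⁿ and B(n) = 2ⁿ - 1.
Hence B(5) = 2^5 - 1 = 32 - 1 = 31.

B(n) = 2B(n-1) + 1, B(1) = 1; B(5) = 31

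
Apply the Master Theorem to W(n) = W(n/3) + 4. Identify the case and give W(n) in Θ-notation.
Master Theorem template: W(n) = a·W(n/b) + f(n).
Here: a=1, b=3, f(n)=4
Compute log_b(a) = log_3(1) = 0.
f(n) = 4 = Θ(1). Case 2: W(n) = Θ(log n).

Case 2: W(n) = Θ(log n)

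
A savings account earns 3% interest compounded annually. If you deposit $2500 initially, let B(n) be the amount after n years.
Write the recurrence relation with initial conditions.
Each year the balance grows by 3%, i.e. is multiplied by 1 + 3/100 = 1.03, so B(n) = 1.03 × B(n-1). The initial deposit gives B(0) = 2500.
Unrolling gives the closed form B(n) = 2500 × (1.03)ⁿ.

B(n) = 1.03 × B(n-1), B(0) = 2500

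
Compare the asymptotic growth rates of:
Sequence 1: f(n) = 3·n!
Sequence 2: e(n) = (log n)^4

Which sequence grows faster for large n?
Comparing growth rates:
Growth-rate hierarchy: log n ≺ any polynomial ≺ any exponential cⁿ (c>1) ≺ n! ≺ nⁿ.
factorial dominates polylogarithmic (log n)^4 asymptotically.

f(n) grows faster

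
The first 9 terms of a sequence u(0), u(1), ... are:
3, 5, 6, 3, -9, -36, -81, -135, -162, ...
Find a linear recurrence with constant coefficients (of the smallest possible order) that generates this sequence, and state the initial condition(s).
Look for the lowest-order linear relation among consecutive terms.
Observation: u(n) - 3·u(n-1) - (-3)·u(n-2) = 0 holds for the shown terms, and no order-1 relation u(n) = α·u(n-1) + β fits.
Check at n=3: 3·6 + (-3)·5 = 3. ✓

u(n) = 3u(n-1) - 3u(n-2), u(0) = 3, u(1) = 5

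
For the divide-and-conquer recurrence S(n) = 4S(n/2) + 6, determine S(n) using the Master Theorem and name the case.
Master Theorem template: S(n) = a·S(n/b) + f(n).
Here: a=4, b=2, f(n)=6
Compute log_b(a) = log_2(4) = 2.
f(n) = 6 = O(n^(2-ε)) with ε = 2. Case 1: S(n) = Θ(n^log_b(a)) = Θ(n^2).

Case 1: S(n) = Θ(n^2)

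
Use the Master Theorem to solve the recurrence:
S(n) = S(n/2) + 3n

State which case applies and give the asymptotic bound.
Master Theorem template: S(n) = a·S(n/b) + f(n).
Here: a=1, b=2, f(n)=3n
Compute log_b(a) = log_2(1) = 0.
f(n) = 3n = Ω(n^(0+ε)) with ε = 1, and the regularity condition holds (a·f(n/b) = (a/b^1)·f(n) with a/b^1 = 2^-1 < 1). Case 3: S(n) = Θ(f(n)) = Θ(n).

Case 3: S(n) = Θ(n)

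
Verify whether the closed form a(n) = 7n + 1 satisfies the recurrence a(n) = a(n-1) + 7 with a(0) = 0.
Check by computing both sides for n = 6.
From the recurrence with a(0) = 0:
  a(0) = 0, a(1) = 7, a(2) = 14, a(3) = 21, a(4) = 28, a(5) = 35, a(6) = 42
  so the recurrence gives a(6) = 42.
From the proposed closed form a(n) = 7n + 1:
  a(6) = 43.
The recurrence gives 42 but the closed form gives 43, so the closed form does not satisfy the recurrence.

No, the closed form is incorrect.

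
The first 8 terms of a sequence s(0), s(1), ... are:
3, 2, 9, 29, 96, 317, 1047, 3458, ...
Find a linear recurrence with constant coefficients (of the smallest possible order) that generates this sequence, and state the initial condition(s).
Look for the lowest-order linear relation among consecutive terms.
Observation: s(n) - 3·s(n-1) - (1)·s(n-2) = 0 holds for the shown terms, and no order-1 relation s(n) = α·s(n-1) + β fits.
Check at n=3: 3·9 + (1)·2 = 29. ✓

s(n) = 3s(n-1) + s(n-2), s(0) = 3, s(1) = 2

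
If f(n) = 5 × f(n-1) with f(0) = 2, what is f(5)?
Computing step by step:
f(0) = 2
f(1) = 5 × 2 = 10
f(2) = 5 × 10 = 50
f(3) = 5 × 50 = 250
f(4) = 5 × 250 = 1250
f(5) = 5 × 1250 = 6250

6250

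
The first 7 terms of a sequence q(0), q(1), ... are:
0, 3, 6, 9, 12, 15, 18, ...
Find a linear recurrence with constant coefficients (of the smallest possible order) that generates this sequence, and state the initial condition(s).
Look for the lowest-order linear relation among consecutive terms.
Observation: consecutive differences are constant (= 3).
Check at n=2: 1·3 + 3 = 6. ✓

q(n) = q(n-1) + 3, q(0) = 0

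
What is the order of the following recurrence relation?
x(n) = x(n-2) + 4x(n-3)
The order is the largest lag k for which x(n-k) appears. Here the deepest term is x(n-3), so the order is 3.

Order 3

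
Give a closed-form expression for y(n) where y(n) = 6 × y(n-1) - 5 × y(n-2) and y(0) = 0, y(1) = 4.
Recurrence: y(n) = 6 × y(n-1) - 5 × y(n-2), initial: y(0) = 0, y(1) = 4.
Characteristic equation: r² - 6r + 5 = 0, which factors as (r - 5)(r - 1) = 0, so r = 5, 1. General solution y(n) = A·5ⁿ + B·1ⁿ. From y(0) = 0: A + B = 0. From y(1) = 4: 5A + 1B = 4. Solving gives A = 1, B = -1.

y(n) = 5ⁿ - 1ⁿ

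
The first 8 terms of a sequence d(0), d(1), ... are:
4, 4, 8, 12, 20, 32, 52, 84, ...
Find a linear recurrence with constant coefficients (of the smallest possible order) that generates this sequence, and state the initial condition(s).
Look for the lowest-order linear relation among consecutive terms.
Observation: d(n) - 1·d(n-1) - (1)·d(n-2) = 0 holds for the shown terms, and no order-1 relation d(n) = α·d(n-1) + β fits.
Check at n=3: 1·8 + (1)·4 = 12. ✓

d(n) = d(n-1) + d(n-2), d(0) = 4, d(1) = 4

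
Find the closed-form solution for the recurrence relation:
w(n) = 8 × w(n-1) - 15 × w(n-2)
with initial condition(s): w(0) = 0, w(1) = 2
Recurrence: w(n) = 8 × w(n-1) - 15 × w(n-2), initial: w(0) = 0, w(1) = 2.
Characteristic equation: r² - 8r + 15 = 0, which factors as (r - 5)(r - 3) = 0, so r = 5, 3. General solution w(n) = A·5ⁿ + B·3ⁿ. From w(0) = 0: A + B = 0. From w(1) = 2: 5A + 3B = 2. Solving gives A = 1, B = -1.

w(n) = 5ⁿ - 3ⁿ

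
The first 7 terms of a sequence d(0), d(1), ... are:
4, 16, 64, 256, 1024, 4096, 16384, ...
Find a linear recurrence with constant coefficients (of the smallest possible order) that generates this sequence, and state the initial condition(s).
Look for the lowest-order linear relation among consecutive terms.
Observation: each term is 4× the previous.
Check at n=2: 4·16 = 64. ✓

d(n) = 4 × d(n-1), d(0) = 4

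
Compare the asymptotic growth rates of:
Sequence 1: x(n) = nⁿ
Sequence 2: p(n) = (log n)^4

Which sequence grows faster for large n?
Comparing growth rates:
Growth-rate hierarchy: log n ≺ any polynomial ≺ any exponential cⁿ (c>1) ≺ n! ≺ nⁿ.
super-exponential nⁿ dominates polylogarithmic (log n)^4 asymptotically.

x(n) grows faster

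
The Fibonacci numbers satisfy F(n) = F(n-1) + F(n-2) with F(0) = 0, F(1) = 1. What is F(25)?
Computing the sequence terms:
0, 1, 1, 2, 3, 5, 8, 13, 21, 34, 55, 89, 144, 233, 377, 610, 987, 1597, 2584, 4181, 6765, 10946, 17711, 28657, 46368, 75025

75025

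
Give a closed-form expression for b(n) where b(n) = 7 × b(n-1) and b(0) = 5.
Recurrence: b(n) = 7 × b(n-1), initial: b(0) = 5.
Each term is 7 times the previous, so this is geometric with ratio 7. After n steps: b(n) = b(0)·7ⁿ = 5·7ⁿ.

b(n) = 5·7ⁿ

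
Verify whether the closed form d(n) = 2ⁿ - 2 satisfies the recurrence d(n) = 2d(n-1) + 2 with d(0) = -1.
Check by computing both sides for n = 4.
From the recurrence with d(0) = -1:
  d(0) = -1, d(1) = 0, d(2) = 2, d(3) = 6, d(4) = 14
  so the recurrence gives d(4) = 14.
From the proposed closed form d(n) = 2ⁿ - 2:
  d(4) = 14.
Both sides give 14 at n = 4, and the initial condition(s) match, so the closed form is consistent.

Yes, the closed form is correct.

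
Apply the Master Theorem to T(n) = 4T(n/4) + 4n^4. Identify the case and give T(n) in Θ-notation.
Master Theorem template: T(n) = a·T(n/b) + f(n).
Here: a=4, b=4, f(n)=4n^4
Compute log_b(a) = log_4(4) = 1.
f(n) = 4n^4 = Ω(n^(1+ε)) with ε = 3, and the regularity condition holds (a·f(n/b) = (a/b^4)·f(n) with a/b^4 = 4^-3 < 1). Case 3: T(n) = Θ(f(n)) = Θ(n^4).

Case 3: T(n) = Θ(n^4)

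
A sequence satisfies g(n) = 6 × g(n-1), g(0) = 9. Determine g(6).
Computing step by step:
g(0) = 9
g(1) = 6 × 9 = 54
g(2) = 6 × 54 = 324
g(3) = 6 × 324 = 1944
g(4) = 6 × 1944 = 11664
g(5) = 6 × 11664 = 69984
g(6) = 6 × 69984 = 419904

419904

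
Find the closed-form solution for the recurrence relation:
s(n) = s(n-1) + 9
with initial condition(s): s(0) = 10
Recurrence: s(n) = s(n-1) + 9, initial: s(0) = 10.
Each step adds 9, so s(n) = s(0) + 9n = 9n + 10.

s(n) = 9n + 10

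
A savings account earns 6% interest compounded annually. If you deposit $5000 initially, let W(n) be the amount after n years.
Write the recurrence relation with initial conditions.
Each year the balance grows by 6%, i.e. is multiplied by 1 + 6/100 = 1.06, so W(n) = 1.06 × W(n-1). The initial deposit gives W(0) = 5000.
Unrolling gives the closed form W(n) = 5000 × (1.06)ⁿ.

W(n) = 1.06 × W(n-1), W(0) = 5000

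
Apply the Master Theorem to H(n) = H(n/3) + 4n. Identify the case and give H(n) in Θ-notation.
Master Theorem template: H(n) = a·H(n/b) + f(n).
Here: a=1, b=3, f(n)=4n
Compute log_b(a) = log_3(1) = 0.
f(n) = 4n = Ω(n^(0+ε)) with ε = 1, and the regularity condition holds (a·f(n/b) = (a/b^1)·f(n) with a/b^1 = 3^-1 < 1). Case 3: H(n) = Θ(f(n)) = Θ(n).

Case 3: H(n) = Θ(n)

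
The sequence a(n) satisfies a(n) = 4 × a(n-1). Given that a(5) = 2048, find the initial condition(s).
In general a(n) = 4ⁿ · a(0). At n = 5: a(0) = a(5) / 4^5 = 2048 / 1024 = 2.

a(0) = 2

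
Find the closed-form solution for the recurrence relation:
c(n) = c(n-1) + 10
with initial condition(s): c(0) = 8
Recurrence: c(n) = c(n-1) + 10, initial: c(0) = 8.
Each step adds 10, so c(n) = c(0) + 10n = 10n + 8.

c(n) = 10n + 8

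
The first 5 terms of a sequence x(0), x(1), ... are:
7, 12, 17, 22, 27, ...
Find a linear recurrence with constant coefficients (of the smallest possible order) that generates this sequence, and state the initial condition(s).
Look for the lowest-order linear relation among consecutive terms.
Observation: consecutive differences are constant (= 5).
Check at n=2: 1·12 + 5 = 17. ✓

x(n) = x(n-1) + 5, x(0) = 7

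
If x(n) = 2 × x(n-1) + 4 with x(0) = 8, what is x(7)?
Computing step by step:
x(0) = 8
x(1) = 2 × 8 + 4 = 20
x(2) = 2 × 20 + 4 = 44
x(3) = 2 × 44 + 4 = 92
x(4) = 2 × 92 + 4 = 188
x(5) = 2 × 188 + 4 = 380
x(6) = 2 × 380 + 4 = 764
x(7) = 2 × 764 + 4 = 1532

1532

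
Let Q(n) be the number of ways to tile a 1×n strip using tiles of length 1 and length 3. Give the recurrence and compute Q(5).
Condition on the last tile: it has length 1 (leaving a 1×(n-1) strip) or length 3 (leaving a 1×(n-3) strip), so Q(n) = Q(n-1) + Q(n-3) (order-3 linear recurrence).
For 0 ≤ i < 3 only unit tiles fit, so Q(i) = 1.
Iterating the recurrence: Q(3) = 2, Q(4) = 3, Q(5) = 4.

Q(n) = Q(n-1) + Q(n-3), with Q(i) = 1 for 0 ≤ i < 3; Q(5) = 4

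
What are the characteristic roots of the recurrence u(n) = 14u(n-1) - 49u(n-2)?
Substitute u(n) = rⁿ and divide through by rⁿ⁻²: r² - 14r + 49 = 0
Factor: (r - 7)² = 0, so r = 7 (double root).
General solution: u(n) = (A + Bn)·7ⁿ

Characteristic: r² - 14r + 49 = 0, Roots: r = 7 (double root)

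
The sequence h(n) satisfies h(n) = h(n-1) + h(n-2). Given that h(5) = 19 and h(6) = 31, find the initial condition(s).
Work backwards using h(k) = h(k+2) - h(k+1):
h(4) = h(6) - h(5) = 31 - 19 = 12
h(3) = h(5) - h(4) = 19 - 12 = 7
h(2) = h(4) - h(3) = 12 - 7 = 5
h(1) = h(3) - h(2) = 7 - 5 = 2
h(0) = h(2) - h(1) = 5 - 2 = 3

h(0) = 3, h(1) = 2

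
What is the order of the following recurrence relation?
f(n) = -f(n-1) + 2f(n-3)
The order is the largest lag k for which f(n-k) appears. Here the deepest term is f(n-3), so the order is 3.

Order 3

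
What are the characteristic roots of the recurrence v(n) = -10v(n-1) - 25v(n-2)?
Substitute v(n) = rⁿ and divide through by rⁿ⁻²: r² + 10r + 25 = 0
Factor: (r + 5)² = 0, so r = -5 (double root).
General solution: v(n) = (A + Bn)·(-5)ⁿ

Characteristic: r² + 10r + 25 = 0, Roots: r = -5 (double root)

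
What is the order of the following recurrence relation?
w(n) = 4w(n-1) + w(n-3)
The order is the largest lag k for which w(n-k) appears. Here the deepest term is w(n-3), so the order is 3.

Order 3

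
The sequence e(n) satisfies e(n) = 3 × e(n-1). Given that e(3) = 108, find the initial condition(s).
In general e(n) = 3ⁿ · e(0). At n = 3: e(0) = e(3) / 3^3 = 108 / 27 = 4.

e(0) = 4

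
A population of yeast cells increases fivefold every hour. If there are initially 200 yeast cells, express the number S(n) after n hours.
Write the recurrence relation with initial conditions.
Each hour multiplies the count by 5, so the count after n hours depends only on the count after n-1 hours: S(n) = 5 × S(n-1). The starting count gives S(0) = 200.
Unrolling n times gives the closed form S(n) = 200 × 5ⁿ.

S(n) = 5 × S(n-1), S(0) = 200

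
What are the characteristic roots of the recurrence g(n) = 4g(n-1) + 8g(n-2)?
Substitute g(n) = rⁿ and divide through by rⁿ⁻²: r² - 4r - 8 = 0
Discriminant: 4² + 4·8 = 48, not a perfect square, so by the quadratic formula r = (4 ± √48)/2.
General solution: g(n) = A·r₁ⁿ + B·r₂ⁿ where r₁,r₂ = (4 ± √48)/2

Characteristic: r² - 4r - 8 = 0, Roots: r = (4 ± √48)/2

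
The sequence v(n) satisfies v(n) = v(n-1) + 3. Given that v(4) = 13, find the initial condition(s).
v(4) = v(0) + 4·3, so v(0) = 13 - 12 = 1.

v(0) = 1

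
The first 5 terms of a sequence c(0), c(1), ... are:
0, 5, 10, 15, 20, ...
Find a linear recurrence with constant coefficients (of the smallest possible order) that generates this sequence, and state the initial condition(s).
Look for the lowest-order linear relation among consecutive terms.
Observation: consecutive differences are constant (= 5).
Check at n=2: 1·5 + 5 = 10. ✓

c(n) = c(n-1) + 5, c(0) = 0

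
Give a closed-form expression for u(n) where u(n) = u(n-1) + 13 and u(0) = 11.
Recurrence: u(n) = u(n-1) + 13, initial: u(0) = 11.
Each step adds 13, so u(n) = u(0) + 13n = 13n + 11.

u(n) = 13n + 11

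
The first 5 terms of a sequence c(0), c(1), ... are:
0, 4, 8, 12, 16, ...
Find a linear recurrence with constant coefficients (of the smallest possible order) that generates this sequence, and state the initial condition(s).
Look for the lowest-order linear relation among consecutive terms.
Observation: consecutive differences are constant (= 4).
Check at n=2: 1·4 + 4 = 8. ✓

c(n) = c(n-1) + 4, c(0) = 0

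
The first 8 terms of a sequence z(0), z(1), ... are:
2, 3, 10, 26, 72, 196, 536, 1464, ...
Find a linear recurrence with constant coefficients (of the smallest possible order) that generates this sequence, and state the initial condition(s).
Look for the lowest-order linear relation among consecutive terms.
Observation: z(n) - 2·z(n-1) - (2)·z(n-2) = 0 holds for the shown terms, and no order-1 relation z(n) = α·z(n-1) + β fits.
Check at n=3: 2·10 + (2)·3 = 26. ✓

z(n) = 2z(n-1) + 2z(n-2), z(0) = 2, z(1) = 3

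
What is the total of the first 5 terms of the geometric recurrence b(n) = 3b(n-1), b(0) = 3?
Computing the sequence terms: 3, 9, 27, 81, 243
Adding these values together:

363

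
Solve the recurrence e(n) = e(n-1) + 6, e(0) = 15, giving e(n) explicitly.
Recurrence: e(n) = e(n-1) + 6, initial: e(0) = 15.
Each step adds 6, so e(n) = e(0) + 6n = 6n + 15.

e(n) = 6n + 15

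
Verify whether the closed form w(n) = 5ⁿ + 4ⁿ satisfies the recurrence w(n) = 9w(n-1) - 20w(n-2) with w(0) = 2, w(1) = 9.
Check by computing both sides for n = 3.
From the recurrence with w(0) = 2, w(1) = 9:
  w(0) = 2, w(1) = 9, w(2) = 41, w(3) = 189
  so the recurrence gives w(3) = 189.
From the proposed closed form w(n) = 5ⁿ + 4ⁿ:
  w(3) = 189.
Both sides give 189 at n = 3, and the initial condition(s) match, so the closed form is consistent.

Yes, the closed form is correct.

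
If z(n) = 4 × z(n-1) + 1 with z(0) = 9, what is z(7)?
Computing step by step:
z(0) = 9
z(1) = 4 × 9 + 1 = 37
z(2) = 4 × 37 + 1 = 149
z(3) = 4 × 149 + 1 = 597
z(4) = 4 × 597 + 1 = 2389
z(5) = 4 × 2389 + 1 = 9557
z(6) = 4 × 9557 + 1 = 38229
z(7) = 4 × 38229 + 1 = 152917

152917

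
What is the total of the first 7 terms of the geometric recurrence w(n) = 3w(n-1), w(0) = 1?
Computing the sequence terms: 1, 3, 9, 27, 81, 243, 729
Adding these values together:

1093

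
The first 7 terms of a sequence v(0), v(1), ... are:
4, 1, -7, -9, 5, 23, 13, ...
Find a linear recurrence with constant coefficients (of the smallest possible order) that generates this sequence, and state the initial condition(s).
Look for the lowest-order linear relation among consecutive terms.
Observation: v(n) - 1·v(n-1) - (-2)·v(n-2) = 0 holds for the shown terms, and no order-1 relation v(n) = α·v(n-1) + β fits.
Check at n=3: 1·-7 + (-2)·1 = -9. ✓

v(n) = v(n-1) - 2v(n-2), v(0) = 4, v(1) = 1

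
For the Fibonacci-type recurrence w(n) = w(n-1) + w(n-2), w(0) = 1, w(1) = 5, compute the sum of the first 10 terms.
Computing the sequence terms: 1, 5, 6, 11, 17, 28, 45, 73, 118, 191
Adding these values together:

495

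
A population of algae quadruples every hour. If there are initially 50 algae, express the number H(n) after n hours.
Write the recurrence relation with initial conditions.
Each hour multiplies the count by 4, so the count after n hours depends only on the count after n-1 hours: H(n) = 4 × H(n-1). The starting count gives H(0) = 50.
Unrolling n times gives the closed form H(n) = 50 × 4ⁿ.

H(n) = 4 × H(n-1), H(0) = 50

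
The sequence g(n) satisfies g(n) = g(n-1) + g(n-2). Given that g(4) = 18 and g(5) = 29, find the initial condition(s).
Work backwards using g(k) = g(k+2) - g(k+1):
g(3) = g(5) - g(4) = 29 - 18 = 11
g(2) = g(4) - g(3) = 18 - 11 = 7
g(1) = g(3) - g(2) = 11 - 7 = 4
g(0) = g(2) - g(1) = 7 - 4 = 3

g(0) = 3, g(1) = 4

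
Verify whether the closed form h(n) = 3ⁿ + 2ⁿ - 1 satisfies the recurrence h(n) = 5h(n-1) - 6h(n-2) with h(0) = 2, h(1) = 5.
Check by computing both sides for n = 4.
From the recurrence with h(0) = 2, h(1) = 5:
  h(0) = 2, h(1) = 5, h(2) = 13, h(3) = 35, h(4) = 97
  so the recurrence gives h(4) = 97.
From the proposed closed form h(n) = 3ⁿ + 2ⁿ - 1:
  h(4) = 96.
The recurrence gives 97 but the closed form gives 96, so the closed form does not satisfy the recurrence.

No, the closed form is incorrect.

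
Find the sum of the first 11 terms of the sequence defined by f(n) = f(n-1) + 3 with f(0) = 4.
Computing the sequence terms: 4, 7, 10, 13, 16, 19, 22, 25, 28, 31, 34
Adding these values together:

209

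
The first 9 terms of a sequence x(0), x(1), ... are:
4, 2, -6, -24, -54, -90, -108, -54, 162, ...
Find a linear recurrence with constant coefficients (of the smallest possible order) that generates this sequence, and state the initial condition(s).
Look for the lowest-order linear relation among consecutive terms.
Observation: x(n) - 3·x(n-1) - (-3)·x(n-2) = 0 holds for the shown terms, and no order-1 relation x(n) = α·x(n-1) + β fits.
Check at n=3: 3·-6 + (-3)·2 = -24. ✓

x(n) = 3x(n-1) - 3x(n-2), x(0) = 4, x(1) = 2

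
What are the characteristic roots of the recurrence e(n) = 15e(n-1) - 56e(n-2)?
Substitute e(n) = rⁿ and divide through by rⁿ⁻²: r² - 15r + 56 = 0
Factor: (r - 7)(r - 8) = 0, so r = 7, 8.
General solution: e(n) = A·7ⁿ + B·8ⁿ

Characteristic: r² - 15r + 56 = 0, Roots: r = 7, 8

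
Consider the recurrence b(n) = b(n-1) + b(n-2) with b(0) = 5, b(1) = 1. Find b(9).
Computing the sequence terms:
5, 1, 6, 7, 13, 20, 33, 53, 86, 139

139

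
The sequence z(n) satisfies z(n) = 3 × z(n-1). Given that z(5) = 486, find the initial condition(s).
In general z(n) = 3ⁿ · z(0). At n = 5: z(0) = z(5) / 3^5 = 486 / 243 = 2.

z(0) = 2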